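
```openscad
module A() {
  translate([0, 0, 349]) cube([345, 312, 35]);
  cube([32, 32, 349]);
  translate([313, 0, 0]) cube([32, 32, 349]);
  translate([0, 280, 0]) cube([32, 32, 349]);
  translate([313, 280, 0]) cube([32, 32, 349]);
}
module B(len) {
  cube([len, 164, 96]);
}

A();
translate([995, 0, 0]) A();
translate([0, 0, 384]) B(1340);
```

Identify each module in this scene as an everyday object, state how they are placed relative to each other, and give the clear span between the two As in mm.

A is a stool. B is a beam. A beam spans the tops of two stools. The clear span between the two stools is 650 mm.

Second stool starts at x = 995; first ends at x = 345; clear span = 995 − 345 = 650 mm.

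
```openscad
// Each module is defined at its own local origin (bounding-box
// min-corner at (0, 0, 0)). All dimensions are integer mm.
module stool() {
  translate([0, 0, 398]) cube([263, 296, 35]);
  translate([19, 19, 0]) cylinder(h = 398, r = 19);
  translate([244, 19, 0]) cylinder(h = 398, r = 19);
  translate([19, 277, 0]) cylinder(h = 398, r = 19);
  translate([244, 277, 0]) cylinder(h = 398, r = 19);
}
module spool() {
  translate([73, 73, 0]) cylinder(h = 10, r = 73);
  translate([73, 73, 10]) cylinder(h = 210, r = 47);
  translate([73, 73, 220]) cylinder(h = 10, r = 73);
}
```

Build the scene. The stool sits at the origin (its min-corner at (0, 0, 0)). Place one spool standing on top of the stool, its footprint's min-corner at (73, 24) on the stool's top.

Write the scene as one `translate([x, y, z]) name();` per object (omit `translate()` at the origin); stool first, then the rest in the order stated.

stool();
translate([73, 24, 433]) spool();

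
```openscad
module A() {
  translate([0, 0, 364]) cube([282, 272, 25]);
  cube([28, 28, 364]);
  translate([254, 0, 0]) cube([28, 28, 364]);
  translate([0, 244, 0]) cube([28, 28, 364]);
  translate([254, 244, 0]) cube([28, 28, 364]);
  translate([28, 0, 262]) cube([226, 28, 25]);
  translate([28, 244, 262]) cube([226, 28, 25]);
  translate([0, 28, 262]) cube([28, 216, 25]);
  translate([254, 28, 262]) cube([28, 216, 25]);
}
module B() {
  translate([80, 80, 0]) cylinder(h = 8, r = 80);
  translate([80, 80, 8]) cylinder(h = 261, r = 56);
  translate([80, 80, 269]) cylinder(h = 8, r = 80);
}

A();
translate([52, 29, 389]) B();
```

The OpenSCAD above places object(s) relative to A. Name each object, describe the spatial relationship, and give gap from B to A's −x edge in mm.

A is a stool. B is a spool. The spool is on top of the stool. The gap from the spool to the stool's −x edge is 52 mm.

The spool's min-x is at 52; the stool's min-x is 0; gap = 52 mm.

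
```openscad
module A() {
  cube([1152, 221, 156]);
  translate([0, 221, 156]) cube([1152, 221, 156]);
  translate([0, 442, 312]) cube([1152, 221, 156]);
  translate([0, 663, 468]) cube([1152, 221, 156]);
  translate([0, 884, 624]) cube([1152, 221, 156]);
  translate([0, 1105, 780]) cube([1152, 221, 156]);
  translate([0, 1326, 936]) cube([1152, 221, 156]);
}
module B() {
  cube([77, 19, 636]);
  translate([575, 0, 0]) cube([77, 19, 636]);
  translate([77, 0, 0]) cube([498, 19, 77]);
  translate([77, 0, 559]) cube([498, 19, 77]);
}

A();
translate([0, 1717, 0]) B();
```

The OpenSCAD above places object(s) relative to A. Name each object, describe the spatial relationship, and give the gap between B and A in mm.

A is a staircase. B is a picture frame. The picture frame is on the floor beside the staircase on its +y side. The gap between the picture frame and the staircase is 170 mm.

The picture frame's nearest face is 170 mm from the staircase's +y face.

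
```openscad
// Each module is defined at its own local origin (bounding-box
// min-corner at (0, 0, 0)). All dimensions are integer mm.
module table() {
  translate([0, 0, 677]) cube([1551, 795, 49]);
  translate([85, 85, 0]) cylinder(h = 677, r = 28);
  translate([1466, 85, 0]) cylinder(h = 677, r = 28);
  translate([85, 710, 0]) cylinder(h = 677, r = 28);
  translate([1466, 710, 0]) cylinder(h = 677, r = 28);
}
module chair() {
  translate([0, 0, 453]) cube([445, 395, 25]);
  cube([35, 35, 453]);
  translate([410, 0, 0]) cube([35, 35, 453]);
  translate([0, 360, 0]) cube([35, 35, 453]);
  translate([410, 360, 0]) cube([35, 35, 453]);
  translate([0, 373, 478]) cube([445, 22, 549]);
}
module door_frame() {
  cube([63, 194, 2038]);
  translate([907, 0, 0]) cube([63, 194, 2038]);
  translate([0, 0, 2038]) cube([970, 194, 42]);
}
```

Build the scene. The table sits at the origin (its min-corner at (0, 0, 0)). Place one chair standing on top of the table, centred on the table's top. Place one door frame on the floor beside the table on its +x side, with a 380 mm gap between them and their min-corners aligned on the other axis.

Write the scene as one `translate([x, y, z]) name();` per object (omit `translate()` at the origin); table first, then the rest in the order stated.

table();
translate([553, 200, 726]) chair();
translate([1931, 0, 0]) door_frame();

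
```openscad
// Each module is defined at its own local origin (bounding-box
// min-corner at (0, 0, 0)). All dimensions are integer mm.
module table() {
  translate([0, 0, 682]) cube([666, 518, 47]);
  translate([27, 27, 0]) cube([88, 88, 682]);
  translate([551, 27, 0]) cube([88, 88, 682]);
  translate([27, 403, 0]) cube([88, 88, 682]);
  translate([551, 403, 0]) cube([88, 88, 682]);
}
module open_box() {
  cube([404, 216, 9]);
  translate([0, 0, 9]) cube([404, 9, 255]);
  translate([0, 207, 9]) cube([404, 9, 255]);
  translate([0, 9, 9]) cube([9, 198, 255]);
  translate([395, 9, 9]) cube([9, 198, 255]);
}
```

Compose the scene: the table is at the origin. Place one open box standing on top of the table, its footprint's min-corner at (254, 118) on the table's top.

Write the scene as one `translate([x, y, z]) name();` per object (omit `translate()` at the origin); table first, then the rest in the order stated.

table();
translate([254, 118, 729]) open_box();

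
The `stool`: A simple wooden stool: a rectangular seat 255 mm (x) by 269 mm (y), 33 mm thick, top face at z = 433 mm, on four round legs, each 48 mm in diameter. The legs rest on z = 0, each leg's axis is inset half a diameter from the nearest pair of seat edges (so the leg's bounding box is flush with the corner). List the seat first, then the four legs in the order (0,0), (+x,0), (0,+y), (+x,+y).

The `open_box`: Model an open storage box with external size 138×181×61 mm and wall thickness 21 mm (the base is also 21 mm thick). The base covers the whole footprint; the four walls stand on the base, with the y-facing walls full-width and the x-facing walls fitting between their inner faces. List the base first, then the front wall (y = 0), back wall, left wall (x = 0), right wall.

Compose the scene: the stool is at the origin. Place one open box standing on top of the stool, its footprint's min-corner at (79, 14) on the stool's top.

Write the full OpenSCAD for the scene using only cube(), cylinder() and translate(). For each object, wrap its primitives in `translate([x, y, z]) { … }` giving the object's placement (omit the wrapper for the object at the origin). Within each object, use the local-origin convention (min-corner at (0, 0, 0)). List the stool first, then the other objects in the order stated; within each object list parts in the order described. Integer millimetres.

translate([0, 0, 400]) cube([255, 269, 33]);
translate([24, 24, 0]) cylinder(h = 400, r = 24);
translate([231, 24, 0]) cylinder(h = 400, r = 24);
translate([24, 245, 0]) cylinder(h = 400, r = 24);
translate([231, 245, 0]) cylinder(h = 400, r = 24);
translate([79, 14, 433]) {
  cube([138, 181, 21]);
  translate([0, 0, 21]) cube([138, 21, 40]);
  translate([0, 160, 21]) cube([138, 21, 40]);
  translate([0, 21, 21]) cube([21, 139, 40]);
  translate([117, 21, 21]) cube([21, 139, 40]);
}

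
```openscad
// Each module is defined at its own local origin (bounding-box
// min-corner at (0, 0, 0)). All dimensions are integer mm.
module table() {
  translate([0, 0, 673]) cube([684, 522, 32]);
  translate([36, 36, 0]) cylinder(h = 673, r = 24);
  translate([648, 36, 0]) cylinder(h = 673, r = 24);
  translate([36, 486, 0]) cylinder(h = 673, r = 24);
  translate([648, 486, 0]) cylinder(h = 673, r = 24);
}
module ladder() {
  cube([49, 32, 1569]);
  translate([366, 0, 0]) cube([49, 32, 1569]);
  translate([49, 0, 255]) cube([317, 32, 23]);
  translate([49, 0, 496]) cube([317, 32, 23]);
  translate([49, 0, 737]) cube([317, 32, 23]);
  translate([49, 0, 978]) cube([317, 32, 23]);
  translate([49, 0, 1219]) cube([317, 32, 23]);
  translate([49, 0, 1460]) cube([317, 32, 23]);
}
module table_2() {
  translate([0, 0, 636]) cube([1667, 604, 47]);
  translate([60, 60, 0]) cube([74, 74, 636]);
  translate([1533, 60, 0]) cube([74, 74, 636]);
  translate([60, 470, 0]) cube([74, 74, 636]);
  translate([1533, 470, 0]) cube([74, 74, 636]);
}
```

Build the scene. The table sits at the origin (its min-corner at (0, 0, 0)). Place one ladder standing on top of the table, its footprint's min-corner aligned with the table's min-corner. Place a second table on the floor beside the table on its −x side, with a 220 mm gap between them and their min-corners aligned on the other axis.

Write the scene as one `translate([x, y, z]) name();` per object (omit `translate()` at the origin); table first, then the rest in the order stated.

table();
translate([0, 0, 705]) ladder();
translate([-1887, 0, 0]) table_2();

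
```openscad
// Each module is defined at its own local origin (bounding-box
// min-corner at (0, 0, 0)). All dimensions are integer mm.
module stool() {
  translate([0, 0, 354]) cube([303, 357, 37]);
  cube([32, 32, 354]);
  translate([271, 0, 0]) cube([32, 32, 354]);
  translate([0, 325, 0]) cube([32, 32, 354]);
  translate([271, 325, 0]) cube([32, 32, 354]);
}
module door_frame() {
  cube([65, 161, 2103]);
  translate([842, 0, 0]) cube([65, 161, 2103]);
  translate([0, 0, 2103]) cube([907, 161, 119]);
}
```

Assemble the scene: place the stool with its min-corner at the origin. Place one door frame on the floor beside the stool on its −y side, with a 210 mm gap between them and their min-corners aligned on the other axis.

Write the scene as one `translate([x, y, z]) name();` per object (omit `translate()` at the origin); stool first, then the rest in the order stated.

stool();
translate([0, -371, 0]) door_frame();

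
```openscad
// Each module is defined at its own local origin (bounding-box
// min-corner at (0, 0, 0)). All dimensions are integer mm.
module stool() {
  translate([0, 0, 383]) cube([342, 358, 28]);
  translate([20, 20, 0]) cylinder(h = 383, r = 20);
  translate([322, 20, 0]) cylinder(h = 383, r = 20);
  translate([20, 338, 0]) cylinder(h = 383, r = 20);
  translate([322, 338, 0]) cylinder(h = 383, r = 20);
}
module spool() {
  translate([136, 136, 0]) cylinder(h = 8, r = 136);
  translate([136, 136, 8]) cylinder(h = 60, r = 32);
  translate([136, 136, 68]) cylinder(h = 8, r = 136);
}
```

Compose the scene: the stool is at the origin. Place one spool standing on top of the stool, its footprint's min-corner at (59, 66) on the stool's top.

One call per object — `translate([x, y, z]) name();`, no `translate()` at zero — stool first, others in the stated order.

stool();
translate([59, 66, 411]) spool();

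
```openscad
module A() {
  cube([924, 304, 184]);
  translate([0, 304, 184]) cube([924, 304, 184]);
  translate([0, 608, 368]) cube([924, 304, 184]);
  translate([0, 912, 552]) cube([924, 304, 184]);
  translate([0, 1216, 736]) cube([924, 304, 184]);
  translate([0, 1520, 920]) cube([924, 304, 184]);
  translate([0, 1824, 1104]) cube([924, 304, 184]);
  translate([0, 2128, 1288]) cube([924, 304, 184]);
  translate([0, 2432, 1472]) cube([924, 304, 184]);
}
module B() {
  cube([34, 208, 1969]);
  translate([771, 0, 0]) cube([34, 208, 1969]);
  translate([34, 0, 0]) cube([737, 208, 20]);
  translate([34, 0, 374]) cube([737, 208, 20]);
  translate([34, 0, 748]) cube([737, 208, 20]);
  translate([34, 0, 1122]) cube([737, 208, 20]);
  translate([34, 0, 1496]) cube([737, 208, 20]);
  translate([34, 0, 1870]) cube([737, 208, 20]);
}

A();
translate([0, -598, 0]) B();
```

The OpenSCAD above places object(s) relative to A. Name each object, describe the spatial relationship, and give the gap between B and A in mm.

A is a staircase. B is a bookshelf. The bookshelf is on the floor beside the staircase on its −y side. The gap between the bookshelf and the staircase is 390 mm.

The bookshelf's nearest face is 390 mm from the staircase's −y face.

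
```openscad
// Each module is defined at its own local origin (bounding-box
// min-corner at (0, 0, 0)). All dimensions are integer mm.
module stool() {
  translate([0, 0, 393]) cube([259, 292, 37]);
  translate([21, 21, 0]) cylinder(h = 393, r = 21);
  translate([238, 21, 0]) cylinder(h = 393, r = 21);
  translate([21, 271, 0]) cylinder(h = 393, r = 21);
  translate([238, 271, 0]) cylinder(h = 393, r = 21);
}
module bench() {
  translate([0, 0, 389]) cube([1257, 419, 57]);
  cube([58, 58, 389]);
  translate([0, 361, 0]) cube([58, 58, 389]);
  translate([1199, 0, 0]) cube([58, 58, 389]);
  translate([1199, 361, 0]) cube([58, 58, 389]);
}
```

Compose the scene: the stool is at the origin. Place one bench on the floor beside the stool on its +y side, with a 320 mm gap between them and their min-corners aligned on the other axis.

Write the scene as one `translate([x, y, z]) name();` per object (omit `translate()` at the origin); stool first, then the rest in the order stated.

stool();
translate([0, 612, 0]) bench();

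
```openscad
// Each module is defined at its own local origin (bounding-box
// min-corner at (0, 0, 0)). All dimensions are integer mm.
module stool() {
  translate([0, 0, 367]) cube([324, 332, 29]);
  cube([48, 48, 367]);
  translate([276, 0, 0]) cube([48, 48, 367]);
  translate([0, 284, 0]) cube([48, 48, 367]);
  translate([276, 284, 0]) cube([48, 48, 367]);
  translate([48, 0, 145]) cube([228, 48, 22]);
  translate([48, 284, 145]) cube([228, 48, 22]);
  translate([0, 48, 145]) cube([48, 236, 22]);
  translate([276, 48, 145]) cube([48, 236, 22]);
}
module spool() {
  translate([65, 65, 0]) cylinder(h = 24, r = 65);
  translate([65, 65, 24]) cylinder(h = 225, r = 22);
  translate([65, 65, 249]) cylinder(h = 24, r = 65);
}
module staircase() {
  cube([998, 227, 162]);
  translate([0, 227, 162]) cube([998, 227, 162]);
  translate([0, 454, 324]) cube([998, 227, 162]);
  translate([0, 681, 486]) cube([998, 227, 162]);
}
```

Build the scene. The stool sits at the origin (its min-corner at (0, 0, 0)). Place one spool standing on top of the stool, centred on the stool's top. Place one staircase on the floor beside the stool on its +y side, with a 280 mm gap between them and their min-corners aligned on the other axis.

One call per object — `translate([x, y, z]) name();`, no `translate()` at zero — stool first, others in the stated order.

stool();
translate([97, 101, 396]) spool();
translate([0, 612, 0]) staircase();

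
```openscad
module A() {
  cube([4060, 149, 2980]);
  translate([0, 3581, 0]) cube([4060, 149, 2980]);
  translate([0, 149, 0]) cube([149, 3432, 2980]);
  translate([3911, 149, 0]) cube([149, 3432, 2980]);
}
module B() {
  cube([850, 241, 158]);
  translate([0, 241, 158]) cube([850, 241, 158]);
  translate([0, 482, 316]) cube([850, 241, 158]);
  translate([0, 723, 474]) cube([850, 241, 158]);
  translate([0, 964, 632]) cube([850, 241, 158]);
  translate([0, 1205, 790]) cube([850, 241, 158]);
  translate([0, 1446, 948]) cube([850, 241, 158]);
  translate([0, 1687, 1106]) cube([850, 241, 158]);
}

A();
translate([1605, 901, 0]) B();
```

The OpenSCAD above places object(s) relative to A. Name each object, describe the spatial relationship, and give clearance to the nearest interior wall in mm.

A is a house frame. B is a staircase. The staircase sits inside the house frame, centred. The clearance to the nearest interior wall is 752 mm.

Clearances: x = 1456, y = 752; minimum 752 mm.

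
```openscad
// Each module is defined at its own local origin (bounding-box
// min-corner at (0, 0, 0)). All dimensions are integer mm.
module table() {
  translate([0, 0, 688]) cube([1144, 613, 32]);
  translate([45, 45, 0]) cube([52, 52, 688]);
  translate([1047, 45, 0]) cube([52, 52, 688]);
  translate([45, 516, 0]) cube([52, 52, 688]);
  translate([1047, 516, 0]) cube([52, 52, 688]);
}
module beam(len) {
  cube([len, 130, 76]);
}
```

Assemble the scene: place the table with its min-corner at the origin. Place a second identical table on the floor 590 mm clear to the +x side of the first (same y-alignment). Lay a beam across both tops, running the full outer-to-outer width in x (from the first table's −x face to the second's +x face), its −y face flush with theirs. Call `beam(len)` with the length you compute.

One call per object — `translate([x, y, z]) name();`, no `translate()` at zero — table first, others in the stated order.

table();
translate([1734, 0, 0]) table();
translate([0, 0, 720]) beam(2878);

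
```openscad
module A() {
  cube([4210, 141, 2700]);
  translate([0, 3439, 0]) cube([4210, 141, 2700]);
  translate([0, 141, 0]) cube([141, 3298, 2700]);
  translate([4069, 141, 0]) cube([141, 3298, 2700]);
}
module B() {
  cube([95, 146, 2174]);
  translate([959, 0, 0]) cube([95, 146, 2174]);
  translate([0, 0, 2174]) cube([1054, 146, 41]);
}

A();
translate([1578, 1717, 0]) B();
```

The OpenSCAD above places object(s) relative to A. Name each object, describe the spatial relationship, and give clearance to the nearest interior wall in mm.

Clearances: x = 1437, y = 1576; minimum 1437 mm.

A is a house frame. B is a door frame. The door frame sits inside the house frame, centred. The clearance to the nearest interior wall is 1437 mm.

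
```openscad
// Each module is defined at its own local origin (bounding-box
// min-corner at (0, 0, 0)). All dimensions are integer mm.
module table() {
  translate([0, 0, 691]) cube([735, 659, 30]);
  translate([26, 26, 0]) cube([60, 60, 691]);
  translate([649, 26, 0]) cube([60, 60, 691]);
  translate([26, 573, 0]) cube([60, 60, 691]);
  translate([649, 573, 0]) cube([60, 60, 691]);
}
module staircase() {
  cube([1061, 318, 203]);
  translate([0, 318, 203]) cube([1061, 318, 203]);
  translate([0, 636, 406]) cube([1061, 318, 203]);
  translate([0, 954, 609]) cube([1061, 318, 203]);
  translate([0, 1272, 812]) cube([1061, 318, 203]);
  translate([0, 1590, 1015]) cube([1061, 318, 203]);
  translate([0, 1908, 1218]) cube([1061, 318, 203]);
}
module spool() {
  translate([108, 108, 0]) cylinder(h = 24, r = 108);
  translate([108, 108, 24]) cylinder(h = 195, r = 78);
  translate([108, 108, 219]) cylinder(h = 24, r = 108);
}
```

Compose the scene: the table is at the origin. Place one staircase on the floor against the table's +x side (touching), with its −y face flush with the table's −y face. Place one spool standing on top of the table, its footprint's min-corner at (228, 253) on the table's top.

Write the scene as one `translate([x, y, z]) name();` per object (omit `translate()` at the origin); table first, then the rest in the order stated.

table();
translate([735, 0, 0]) staircase();
translate([228, 253, 721]) spool();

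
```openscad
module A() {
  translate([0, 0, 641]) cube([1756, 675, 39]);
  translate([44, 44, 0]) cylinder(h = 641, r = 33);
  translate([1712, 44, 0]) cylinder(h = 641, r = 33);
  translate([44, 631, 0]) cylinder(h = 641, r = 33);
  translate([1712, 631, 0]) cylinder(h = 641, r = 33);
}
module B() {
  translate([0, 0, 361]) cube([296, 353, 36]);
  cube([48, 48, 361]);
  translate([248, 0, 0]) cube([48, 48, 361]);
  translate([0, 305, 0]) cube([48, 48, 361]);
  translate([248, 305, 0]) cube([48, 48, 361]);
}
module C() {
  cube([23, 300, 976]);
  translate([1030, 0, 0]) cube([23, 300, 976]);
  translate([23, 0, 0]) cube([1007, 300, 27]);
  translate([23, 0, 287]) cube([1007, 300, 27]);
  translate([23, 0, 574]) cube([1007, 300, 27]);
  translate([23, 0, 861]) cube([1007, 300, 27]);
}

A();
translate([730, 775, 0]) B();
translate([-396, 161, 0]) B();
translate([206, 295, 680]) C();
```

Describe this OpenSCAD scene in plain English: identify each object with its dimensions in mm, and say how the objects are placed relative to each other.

A is a table: top 1756 mm (x) × 675 mm (y), 39 mm thick, upper face at z = 680 mm, on four round legs of 66 mm diameter, each leg's bounding box inset 11 mm from the nearest pair of top edges, running from z = 0 to the bottom of the top.

B is a four-legged stool. The seat is a 296×353×36 mm slab whose top surface is at z = 397 mm; four square legs, each 48×48 mm in cross-section, run from the floor (z = 0) to the underside of the seat, each flush with a corner of the seat.

C is an open bookshelf. Two side panels, each 23 mm thick, 300 mm deep and 976 mm tall, stand 1053 mm apart (outside-to-outside). Between them sit 4 shelves, each 27 mm thick and 300 mm deep, spanning the full gap between the sides. The bottom shelf rests on the floor (its underside at z = 0) and the clear gap between one shelf's top and the next shelf's underside is 260 mm.

Two stools sit around the table at the +y, −x sides. The bookshelf is on top of the table.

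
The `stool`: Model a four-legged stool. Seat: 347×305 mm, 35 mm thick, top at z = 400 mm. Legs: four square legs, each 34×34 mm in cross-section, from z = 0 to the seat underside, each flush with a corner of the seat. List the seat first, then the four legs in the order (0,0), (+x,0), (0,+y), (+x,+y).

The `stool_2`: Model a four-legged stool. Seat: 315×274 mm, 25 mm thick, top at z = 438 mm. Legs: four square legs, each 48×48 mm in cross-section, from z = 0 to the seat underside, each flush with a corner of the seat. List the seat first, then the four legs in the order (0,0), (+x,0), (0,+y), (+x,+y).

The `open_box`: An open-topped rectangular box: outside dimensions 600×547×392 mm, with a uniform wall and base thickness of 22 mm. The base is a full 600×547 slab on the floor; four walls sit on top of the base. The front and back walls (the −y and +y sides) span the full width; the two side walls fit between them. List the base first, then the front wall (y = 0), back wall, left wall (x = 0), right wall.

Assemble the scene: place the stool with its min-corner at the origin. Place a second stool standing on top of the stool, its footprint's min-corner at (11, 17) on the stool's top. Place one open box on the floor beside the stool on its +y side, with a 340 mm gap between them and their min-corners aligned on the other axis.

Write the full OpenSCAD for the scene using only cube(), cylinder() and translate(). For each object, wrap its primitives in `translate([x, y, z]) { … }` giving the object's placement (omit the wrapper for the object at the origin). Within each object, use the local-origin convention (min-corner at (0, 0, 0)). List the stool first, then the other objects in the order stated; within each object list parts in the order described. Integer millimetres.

translate([0, 0, 365]) cube([347, 305, 35]);
cube([34, 34, 365]);
translate([313, 0, 0]) cube([34, 34, 365]);
translate([0, 271, 0]) cube([34, 34, 365]);
translate([313, 271, 0]) cube([34, 34, 365]);
translate([11, 17, 400]) {
  translate([0, 0, 413]) cube([315, 274, 25]);
  cube([48, 48, 413]);
  translate([267, 0, 0]) cube([48, 48, 413]);
  translate([0, 226, 0]) cube([48, 48, 413]);
  translate([267, 226, 0]) cube([48, 48, 413]);
}
translate([0, 645, 0]) {
  cube([600, 547, 22]);
  translate([0, 0, 22]) cube([600, 22, 370]);
  translate([0, 525, 22]) cube([600, 22, 370]);
  translate([0, 22, 22]) cube([22, 503, 370]);
  translate([578, 22, 22]) cube([22, 503, 370]);
}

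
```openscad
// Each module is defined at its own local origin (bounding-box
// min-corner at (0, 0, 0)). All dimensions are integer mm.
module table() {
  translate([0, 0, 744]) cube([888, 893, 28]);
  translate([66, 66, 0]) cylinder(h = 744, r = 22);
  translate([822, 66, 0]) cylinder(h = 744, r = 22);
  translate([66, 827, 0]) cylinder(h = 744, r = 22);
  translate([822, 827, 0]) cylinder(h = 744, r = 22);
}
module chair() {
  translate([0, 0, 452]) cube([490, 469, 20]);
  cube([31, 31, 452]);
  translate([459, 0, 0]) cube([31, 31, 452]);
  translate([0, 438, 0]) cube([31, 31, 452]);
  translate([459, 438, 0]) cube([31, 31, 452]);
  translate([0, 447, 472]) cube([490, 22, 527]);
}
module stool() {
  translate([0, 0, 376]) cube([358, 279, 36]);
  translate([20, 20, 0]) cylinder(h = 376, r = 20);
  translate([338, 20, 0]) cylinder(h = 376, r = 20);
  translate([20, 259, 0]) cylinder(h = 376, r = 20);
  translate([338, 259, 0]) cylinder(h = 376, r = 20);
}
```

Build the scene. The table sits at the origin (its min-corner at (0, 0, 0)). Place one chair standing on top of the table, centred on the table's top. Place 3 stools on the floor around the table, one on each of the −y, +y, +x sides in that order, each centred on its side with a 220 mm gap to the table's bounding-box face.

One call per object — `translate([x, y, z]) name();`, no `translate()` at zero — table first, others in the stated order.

table();
translate([199, 212, 772]) chair();
translate([265, -499, 0]) stool();
translate([265, 1113, 0]) stool();
translate([1108, 307, 0]) stool();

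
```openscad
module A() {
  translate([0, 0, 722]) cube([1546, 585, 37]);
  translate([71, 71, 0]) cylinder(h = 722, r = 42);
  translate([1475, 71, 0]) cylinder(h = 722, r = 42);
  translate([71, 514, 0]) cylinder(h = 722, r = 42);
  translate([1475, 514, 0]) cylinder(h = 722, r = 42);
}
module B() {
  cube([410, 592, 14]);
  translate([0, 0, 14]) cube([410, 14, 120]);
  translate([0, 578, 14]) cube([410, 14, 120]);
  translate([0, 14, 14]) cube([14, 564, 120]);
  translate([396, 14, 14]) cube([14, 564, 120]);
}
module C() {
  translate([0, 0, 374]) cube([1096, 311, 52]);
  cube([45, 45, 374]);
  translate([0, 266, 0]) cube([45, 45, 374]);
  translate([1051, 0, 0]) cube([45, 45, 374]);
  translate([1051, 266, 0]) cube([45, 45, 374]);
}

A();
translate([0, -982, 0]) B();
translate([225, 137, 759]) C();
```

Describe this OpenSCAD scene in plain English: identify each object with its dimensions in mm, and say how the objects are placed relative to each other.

A is a table with a 1546×585 mm rectangular top, 37 mm thick, top surface at z = 759 mm, supported by four round legs of 84 mm diameter, each leg's bounding box inset 29 mm from the nearest pair of top edges, running from the floor.

B is an open-topped rectangular box: outside dimensions 410×592×134 mm, with a uniform wall and base thickness of 14 mm. The base is a full 410×592 slab on the floor; four walls sit on top of the base. The front and back walls (the −y and +y sides) span the full width; the two side walls fit between them.

C is a bench: a 1096×311 mm seat slab, 52 mm thick, top at z = 426 mm, on four 45×45 mm square legs flush with the seat corners and standing on z = 0.

The open box is on the floor beside the table on its −y side. The bench is on top of the table, centred.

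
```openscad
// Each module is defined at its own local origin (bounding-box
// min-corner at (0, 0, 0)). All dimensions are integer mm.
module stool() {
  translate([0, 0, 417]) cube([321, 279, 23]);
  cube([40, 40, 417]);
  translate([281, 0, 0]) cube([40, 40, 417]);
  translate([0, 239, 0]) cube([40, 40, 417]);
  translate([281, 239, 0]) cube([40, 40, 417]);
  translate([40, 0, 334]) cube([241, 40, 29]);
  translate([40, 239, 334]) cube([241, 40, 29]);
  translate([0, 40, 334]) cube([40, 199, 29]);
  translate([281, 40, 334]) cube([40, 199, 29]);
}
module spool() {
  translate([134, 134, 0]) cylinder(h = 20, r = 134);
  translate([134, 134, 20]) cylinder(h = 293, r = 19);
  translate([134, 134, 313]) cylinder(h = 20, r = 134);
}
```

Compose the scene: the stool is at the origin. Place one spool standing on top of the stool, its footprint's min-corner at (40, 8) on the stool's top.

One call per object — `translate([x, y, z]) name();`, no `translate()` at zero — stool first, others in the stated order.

stool();
translate([40, 8, 440]) spool();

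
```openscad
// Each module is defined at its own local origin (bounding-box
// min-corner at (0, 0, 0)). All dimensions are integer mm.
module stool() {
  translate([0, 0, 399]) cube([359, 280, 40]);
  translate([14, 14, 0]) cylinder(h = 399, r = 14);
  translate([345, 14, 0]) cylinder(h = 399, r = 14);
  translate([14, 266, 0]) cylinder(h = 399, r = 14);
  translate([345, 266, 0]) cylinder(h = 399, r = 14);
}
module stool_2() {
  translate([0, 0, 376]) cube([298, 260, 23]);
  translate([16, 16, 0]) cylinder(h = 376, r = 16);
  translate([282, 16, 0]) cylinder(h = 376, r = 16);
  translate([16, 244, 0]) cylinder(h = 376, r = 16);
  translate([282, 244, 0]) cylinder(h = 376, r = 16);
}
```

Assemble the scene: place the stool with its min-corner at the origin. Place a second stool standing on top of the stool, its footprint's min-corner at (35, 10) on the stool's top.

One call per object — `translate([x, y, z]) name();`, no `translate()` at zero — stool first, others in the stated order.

stool();
translate([35, 10, 439]) stool_2();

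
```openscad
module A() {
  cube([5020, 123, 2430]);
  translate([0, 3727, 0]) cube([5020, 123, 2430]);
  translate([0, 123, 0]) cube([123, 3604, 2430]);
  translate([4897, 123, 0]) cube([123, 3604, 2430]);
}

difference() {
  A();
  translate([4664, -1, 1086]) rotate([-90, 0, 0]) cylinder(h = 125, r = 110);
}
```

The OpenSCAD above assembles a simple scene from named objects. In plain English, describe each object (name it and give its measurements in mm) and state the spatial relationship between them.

A is the wall frame of a small rectangular building: four walls, each 2430 mm tall and 123 mm thick, enclosing a footprint 5020 mm (x) by 3850 mm (y) outside-to-outside, with no floor or roof. The front and back walls (the −y and +y sides) span the full width; the two side walls fit between them.

The house frame has a circular hole of radius 110 mm through its front wall, centred at (x = 4664, z = 1086).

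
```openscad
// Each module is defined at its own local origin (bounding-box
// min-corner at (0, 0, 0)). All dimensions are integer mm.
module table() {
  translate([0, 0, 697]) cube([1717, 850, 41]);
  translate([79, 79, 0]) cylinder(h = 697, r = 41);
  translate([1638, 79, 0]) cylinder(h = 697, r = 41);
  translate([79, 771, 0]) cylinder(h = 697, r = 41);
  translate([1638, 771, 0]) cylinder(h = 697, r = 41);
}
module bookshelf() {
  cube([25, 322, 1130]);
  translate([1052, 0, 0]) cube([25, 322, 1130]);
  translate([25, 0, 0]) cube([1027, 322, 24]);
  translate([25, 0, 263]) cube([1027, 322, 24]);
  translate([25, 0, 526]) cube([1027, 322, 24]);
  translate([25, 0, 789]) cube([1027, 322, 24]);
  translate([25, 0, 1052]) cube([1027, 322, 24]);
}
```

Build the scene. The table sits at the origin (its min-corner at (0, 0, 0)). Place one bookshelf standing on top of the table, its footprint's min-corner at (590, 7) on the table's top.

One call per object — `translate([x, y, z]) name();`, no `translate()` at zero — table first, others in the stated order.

table();
translate([590, 7, 738]) bookshelf();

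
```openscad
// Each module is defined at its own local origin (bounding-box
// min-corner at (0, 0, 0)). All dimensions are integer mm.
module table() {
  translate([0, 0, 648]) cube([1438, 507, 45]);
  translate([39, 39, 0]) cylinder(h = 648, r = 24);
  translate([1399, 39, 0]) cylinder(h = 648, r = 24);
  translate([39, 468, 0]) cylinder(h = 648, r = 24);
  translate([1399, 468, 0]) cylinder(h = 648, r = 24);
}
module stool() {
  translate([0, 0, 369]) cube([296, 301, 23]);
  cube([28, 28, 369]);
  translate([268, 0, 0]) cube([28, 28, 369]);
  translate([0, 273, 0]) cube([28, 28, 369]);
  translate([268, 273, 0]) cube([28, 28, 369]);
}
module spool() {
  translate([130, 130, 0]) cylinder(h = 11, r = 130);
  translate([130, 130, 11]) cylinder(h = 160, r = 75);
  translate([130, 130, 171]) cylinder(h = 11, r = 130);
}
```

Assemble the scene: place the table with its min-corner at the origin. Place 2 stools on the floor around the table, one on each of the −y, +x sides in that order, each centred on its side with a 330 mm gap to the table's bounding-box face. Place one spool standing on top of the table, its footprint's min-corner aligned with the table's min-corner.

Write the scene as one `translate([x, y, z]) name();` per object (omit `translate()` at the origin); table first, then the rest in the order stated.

table();
translate([571, -631, 0]) stool();
translate([1768, 103, 0]) stool();
translate([0, 0, 693]) spool();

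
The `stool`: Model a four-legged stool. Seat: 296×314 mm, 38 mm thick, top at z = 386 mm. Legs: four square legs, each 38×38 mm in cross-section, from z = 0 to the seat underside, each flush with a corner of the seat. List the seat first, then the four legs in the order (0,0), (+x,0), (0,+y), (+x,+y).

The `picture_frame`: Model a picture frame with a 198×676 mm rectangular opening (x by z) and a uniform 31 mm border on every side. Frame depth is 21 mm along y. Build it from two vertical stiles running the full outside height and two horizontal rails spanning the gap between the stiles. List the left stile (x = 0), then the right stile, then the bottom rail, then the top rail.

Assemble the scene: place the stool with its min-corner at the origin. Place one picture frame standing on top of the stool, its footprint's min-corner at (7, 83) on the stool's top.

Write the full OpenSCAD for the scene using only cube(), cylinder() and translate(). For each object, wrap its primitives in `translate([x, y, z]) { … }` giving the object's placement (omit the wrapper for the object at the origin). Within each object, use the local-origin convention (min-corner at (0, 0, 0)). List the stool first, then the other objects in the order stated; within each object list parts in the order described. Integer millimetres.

translate([0, 0, 348]) cube([296, 314, 38]);
cube([38, 38, 348]);
translate([258, 0, 0]) cube([38, 38, 348]);
translate([0, 276, 0]) cube([38, 38, 348]);
translate([258, 276, 0]) cube([38, 38, 348]);
translate([7, 83, 386]) {
  cube([31, 21, 738]);
  translate([229, 0, 0]) cube([31, 21, 738]);
  translate([31, 0, 0]) cube([198, 21, 31]);
  translate([31, 0, 707]) cube([198, 21, 31]);
}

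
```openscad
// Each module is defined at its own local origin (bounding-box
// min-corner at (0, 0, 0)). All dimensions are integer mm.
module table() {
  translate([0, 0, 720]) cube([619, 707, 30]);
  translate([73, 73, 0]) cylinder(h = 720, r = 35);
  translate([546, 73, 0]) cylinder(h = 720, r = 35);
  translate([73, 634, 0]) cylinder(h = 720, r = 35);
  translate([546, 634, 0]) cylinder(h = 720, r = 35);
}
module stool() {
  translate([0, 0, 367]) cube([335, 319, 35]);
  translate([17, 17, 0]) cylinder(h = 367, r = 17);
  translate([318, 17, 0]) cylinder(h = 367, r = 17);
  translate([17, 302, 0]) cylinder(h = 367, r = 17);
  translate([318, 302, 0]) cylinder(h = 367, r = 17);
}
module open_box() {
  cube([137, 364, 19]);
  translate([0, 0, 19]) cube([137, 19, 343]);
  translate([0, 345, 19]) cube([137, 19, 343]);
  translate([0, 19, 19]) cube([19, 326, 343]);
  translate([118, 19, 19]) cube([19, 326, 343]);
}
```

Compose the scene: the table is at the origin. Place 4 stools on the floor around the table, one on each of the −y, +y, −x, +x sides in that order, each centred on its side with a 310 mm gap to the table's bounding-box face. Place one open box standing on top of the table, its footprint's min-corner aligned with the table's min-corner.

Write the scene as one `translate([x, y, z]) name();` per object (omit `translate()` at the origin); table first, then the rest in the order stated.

table();
translate([142, -629, 0]) stool();
translate([142, 1017, 0]) stool();
translate([-645, 194, 0]) stool();
translate([929, 194, 0]) stool();
translate([0, 0, 750]) open_box();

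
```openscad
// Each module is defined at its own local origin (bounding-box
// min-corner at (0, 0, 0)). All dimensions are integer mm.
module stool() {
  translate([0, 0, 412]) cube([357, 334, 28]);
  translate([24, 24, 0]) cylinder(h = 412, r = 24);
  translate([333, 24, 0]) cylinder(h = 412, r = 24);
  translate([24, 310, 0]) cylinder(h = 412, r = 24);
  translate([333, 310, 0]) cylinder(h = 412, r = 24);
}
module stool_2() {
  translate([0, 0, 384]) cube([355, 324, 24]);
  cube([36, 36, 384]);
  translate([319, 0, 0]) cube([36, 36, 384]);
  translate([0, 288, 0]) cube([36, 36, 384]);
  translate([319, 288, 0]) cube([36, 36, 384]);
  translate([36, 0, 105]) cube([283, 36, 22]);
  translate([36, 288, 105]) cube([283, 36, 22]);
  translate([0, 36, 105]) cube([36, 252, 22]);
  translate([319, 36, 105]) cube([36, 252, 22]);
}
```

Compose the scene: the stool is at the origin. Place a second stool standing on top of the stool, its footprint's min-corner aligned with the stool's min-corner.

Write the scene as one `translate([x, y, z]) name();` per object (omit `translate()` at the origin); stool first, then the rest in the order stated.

stool();
translate([0, 0, 440]) stool_2();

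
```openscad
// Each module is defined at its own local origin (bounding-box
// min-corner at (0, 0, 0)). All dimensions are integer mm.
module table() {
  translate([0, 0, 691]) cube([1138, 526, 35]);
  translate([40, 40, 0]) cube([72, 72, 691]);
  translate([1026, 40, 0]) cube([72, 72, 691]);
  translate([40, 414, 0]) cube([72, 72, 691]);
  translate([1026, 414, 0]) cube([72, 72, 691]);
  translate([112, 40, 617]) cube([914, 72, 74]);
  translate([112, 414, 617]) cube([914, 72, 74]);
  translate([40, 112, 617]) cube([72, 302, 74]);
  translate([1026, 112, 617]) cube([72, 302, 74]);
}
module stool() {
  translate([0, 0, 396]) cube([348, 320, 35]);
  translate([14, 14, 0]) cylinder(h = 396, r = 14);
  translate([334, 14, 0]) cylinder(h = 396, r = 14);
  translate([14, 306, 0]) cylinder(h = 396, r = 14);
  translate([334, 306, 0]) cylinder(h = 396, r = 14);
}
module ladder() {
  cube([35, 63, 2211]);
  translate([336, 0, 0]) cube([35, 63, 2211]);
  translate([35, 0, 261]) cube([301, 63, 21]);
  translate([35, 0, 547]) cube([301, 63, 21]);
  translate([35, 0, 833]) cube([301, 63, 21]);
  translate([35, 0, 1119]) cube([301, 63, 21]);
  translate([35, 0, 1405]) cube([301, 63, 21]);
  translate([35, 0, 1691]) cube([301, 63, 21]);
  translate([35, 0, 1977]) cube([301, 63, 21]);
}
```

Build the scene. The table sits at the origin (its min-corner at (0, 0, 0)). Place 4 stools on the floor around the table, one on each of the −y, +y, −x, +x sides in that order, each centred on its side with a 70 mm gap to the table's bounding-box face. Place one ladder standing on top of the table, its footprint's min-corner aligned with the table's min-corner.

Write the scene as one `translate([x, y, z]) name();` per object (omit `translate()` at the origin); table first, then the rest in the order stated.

table();
translate([395, -390, 0]) stool();
translate([395, 596, 0]) stool();
translate([-418, 103, 0]) stool();
translate([1208, 103, 0]) stool();
translate([0, 0, 726]) ladder();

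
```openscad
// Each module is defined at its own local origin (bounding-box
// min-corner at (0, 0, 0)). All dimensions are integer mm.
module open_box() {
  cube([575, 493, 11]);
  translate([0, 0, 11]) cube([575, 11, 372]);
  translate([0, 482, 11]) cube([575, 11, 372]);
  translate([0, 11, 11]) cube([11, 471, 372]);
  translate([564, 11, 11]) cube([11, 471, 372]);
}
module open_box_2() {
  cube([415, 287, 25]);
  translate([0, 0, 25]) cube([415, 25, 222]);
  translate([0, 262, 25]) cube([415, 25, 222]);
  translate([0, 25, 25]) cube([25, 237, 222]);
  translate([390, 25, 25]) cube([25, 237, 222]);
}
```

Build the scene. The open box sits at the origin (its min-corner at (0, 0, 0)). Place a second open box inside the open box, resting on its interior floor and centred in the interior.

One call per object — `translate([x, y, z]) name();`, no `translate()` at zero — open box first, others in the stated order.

open_box();
translate([80, 103, 11]) open_box_2();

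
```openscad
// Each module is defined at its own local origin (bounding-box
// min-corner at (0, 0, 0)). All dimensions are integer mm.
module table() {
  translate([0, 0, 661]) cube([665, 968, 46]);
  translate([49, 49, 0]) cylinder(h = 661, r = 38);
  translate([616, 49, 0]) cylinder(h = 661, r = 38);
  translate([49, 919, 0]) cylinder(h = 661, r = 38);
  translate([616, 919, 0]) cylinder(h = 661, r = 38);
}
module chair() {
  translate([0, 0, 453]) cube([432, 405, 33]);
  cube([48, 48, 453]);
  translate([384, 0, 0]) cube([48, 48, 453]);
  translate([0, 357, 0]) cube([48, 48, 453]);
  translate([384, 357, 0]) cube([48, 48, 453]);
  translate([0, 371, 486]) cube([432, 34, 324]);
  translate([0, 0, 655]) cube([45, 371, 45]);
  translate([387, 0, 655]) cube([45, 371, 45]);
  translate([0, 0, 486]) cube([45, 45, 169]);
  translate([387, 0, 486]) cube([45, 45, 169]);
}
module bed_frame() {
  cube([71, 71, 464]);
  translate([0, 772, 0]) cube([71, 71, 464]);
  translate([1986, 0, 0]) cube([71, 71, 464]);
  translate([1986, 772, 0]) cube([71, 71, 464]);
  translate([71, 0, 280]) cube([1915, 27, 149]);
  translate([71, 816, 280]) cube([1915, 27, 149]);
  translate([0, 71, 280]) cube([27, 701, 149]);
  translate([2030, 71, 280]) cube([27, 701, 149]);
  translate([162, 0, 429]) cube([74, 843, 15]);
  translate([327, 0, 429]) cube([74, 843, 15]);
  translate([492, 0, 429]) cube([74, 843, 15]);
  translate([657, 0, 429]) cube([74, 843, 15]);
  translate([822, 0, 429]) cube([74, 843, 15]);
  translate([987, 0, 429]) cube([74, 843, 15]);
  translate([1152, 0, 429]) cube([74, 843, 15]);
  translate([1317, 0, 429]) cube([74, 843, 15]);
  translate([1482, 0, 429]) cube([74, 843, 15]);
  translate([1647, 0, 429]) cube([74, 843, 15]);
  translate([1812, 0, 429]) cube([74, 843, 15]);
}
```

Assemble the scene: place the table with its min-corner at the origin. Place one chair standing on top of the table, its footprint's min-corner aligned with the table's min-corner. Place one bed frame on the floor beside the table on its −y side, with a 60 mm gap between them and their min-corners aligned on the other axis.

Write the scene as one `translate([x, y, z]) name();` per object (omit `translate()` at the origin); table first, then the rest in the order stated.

table();
translate([0, 0, 707]) chair();
translate([0, -903, 0]) bed_frame();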